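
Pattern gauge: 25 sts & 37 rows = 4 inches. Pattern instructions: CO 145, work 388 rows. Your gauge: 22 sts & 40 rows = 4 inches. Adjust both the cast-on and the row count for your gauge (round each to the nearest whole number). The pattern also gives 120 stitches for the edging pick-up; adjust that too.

Stitches: 145 × 22/25 = 127.60 → 128.
Rows: 388 × 40/37 = 419.46 → 419.
edging pick-up: 120 × 22/25 = 105.60 → 106.

Cast on 128 stitches; work 419 rows; edging pick-up 106 stitches.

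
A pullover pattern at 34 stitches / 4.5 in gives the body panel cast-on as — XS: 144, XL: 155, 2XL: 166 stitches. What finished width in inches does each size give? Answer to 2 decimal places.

34/4.5 = 7.556 sts per in.
XS: 144 / 7.556 = 19.059 → 19.06 in.
XL: 155 / 7.556 = 20.515 → 20.51 in.
2XL: 166 / 7.556 = 21.971 → 21.97 in.

XS 19.06 inches; XL 20.51 inches; 2XL 21.97 inches.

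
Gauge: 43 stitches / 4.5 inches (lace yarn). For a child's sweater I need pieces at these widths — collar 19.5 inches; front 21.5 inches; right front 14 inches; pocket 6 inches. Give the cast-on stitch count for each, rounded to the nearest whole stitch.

Rate = 43/4.5 = 9.556 sts per in.
collar: 19.5 × 9.556 = 186.33 → 186.
front: 21.5 × 9.556 = 205.44 → 205.
right front: 14 × 9.556 = 133.78 → 134.
pocket: 6 × 9.556 = 57.33 → 57.

collar 186; front 205; right front 134; pocket 57.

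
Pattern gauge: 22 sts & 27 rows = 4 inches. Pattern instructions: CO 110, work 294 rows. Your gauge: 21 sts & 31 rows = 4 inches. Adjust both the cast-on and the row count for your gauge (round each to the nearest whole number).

Stitches: 110 × 21/22 = 105.00 → 105.
Rows: 294 × 31/27 = 337.56 → 338.

Cast on 105 stitches; work 338 rows.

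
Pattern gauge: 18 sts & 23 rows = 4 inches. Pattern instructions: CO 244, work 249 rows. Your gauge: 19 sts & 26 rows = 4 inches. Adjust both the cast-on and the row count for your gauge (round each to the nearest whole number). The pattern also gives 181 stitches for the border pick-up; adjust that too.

Cast on 258 stitches; work 281 rows; border pick-up 191 stitches.

Stitches: 244 × 19/18 = 257.56 → 258.
Rows: 249 × 26/23 = 281.48 → 281.
border pick-up: 181 × 19/18 = 191.06 → 191.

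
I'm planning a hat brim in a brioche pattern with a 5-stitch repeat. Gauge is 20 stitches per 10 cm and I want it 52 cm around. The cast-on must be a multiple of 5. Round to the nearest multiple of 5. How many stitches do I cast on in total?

20 / 10 = 2 sts per cm.
52 × 2 = 104.00 sts.
Nearest multiple of 5: 105.

CO 105 sts.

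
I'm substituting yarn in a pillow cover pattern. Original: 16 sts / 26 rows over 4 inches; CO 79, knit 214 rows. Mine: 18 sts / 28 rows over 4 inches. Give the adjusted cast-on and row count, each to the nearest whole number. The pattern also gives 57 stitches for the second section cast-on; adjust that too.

Stitches: 79 × 18/16 = 88.88 → 89.
Rows: 214 × 28/26 = 230.46 → 230.
second section cast-on: 57 × 18/16 = 64.12 → 64.

Cast on 89 stitches; work 230 rows; second section cast-on 64 stitches.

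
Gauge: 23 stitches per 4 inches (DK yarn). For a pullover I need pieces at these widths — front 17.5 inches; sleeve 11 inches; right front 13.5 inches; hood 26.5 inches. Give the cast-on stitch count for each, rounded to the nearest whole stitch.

Rate = 23/4 = 5.75 sts per in.
front: 17.5 × 5.75 = 100.62 → 101.
sleeve: 11 × 5.75 = 63.25 → 63.
right front: 13.5 × 5.75 = 77.62 → 78.
hood: 26.5 × 5.75 = 152.38 → 152.

front 101; sleeve 63; right front 78; hood 152.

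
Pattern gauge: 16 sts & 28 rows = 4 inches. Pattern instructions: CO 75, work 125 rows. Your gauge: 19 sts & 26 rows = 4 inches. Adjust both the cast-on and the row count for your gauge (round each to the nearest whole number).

Cast on 89 stitches; work 116 rows.

Stitches: 75 × 19/16 = 89.06 → 89.
Rows: 125 × 26/28 = 116.07 → 116.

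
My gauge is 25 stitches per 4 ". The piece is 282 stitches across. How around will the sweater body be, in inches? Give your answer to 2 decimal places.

25 stitches / 4 inch = 6.25 stitches per inch.
282 / 6.25 = 45.120 inches.

45.12 inches.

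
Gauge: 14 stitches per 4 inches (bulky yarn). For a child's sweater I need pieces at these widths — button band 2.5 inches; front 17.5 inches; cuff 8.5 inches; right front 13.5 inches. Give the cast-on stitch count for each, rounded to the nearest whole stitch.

button band 9; front 61; cuff 30; right front 47.

Rate = 14/4 = 3.5 sts per in.
button band: 2.5 × 3.5 = 8.75 → 9.
front: 17.5 × 3.5 = 61.25 → 61.
cuff: 8.5 × 3.5 = 29.75 → 30.
right front: 13.5 × 3.5 = 47.25 → 47.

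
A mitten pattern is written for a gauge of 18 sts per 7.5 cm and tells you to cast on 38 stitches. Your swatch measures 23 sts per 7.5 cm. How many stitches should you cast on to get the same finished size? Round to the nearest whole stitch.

Scale factor = 23 / 18 = 1.278.
38 × 23 / 18 = 48.56 sts.
→ 49 sts.

CO 49 sts.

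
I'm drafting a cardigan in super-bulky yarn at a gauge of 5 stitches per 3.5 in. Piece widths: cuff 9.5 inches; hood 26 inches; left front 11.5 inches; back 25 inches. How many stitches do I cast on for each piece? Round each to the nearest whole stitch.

cuff 14; hood 37; left front 16; back 36.

Rate = 5/3.5 = 1.429 sts per in.
cuff: 9.5 × 1.429 = 13.57 → 14.
hood: 26 × 1.429 = 37.14 → 37.
left front: 11.5 × 1.429 = 16.43 → 16.
back: 25 × 1.429 = 35.71 → 36.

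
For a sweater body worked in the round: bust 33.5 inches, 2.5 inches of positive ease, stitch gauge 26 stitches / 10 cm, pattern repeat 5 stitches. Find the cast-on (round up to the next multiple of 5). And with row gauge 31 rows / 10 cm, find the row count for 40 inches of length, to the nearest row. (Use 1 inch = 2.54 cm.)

Finished = 33.5 + 2.5 = 36 inches.
36 inches × 2.54 = 91.44 cm.
26/10 = 2.6 sts per cm; 91.44 × 2.6 = 237.74 sts.
Next multiple of 5 → 240.
40 inches = 101.60 cm; × 3.1 = 314.96 → 315 rows.

Cast on 240 stitches; work 315 rows.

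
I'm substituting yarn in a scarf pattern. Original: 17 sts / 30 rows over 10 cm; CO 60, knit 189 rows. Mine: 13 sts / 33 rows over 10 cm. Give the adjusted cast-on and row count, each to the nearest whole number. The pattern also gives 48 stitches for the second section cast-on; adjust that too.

Stitches: 60 × 13/17 = 45.88 → 46.
Rows: 189 × 33/30 = 207.90 → 208.
second section cast-on: 48 × 13/17 = 36.71 → 37.

Cast on 46 stitches; work 208 rows; second section cast-on 37 stitches.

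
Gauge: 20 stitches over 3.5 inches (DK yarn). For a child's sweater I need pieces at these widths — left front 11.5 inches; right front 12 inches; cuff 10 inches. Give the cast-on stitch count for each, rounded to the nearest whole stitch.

Rate = 20/3.5 = 5.714 sts per in.
left front: 11.5 × 5.714 = 65.71 → 66.
right front: 12 × 5.714 = 68.57 → 69.
cuff: 10 × 5.714 = 57.14 → 57.

left front 66; right front 69; cuff 57.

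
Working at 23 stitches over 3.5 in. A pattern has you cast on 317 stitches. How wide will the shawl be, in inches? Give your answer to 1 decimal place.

48.2 inches.

23 stitches / 3.5 inch = 6.571 stitches per inch.
317 / 6.571 = 48.24 inches.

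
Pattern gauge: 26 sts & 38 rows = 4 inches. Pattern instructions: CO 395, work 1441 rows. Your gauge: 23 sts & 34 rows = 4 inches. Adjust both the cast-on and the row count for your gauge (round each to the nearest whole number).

Cast on 349 stitches; work 1289 rows.

Stitches: 395 × 23/26 = 349.42 → 349.
Rows: 1441 × 34/38 = 1289.32 → 1289.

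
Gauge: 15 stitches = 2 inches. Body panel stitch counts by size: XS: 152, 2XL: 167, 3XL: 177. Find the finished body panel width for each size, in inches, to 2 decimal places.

XS 20.27 inches; 2XL 22.27 inches; 3XL 23.60 inches.

15/2 = 7.5 sts per in.
XS: 152 / 7.5 = 20.267 → 20.27 in.
2XL: 167 / 7.5 = 22.267 → 22.27 in.
3XL: 177 / 7.5 = 23.600 → 23.60 in.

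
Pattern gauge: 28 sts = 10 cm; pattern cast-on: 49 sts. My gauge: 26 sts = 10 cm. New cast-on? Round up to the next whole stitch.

Cast on 46 stitches.

Scale factor = 26 / 28 = 0.929.
49 × 26 / 28 = 45.50 sts.
→ 46 sts.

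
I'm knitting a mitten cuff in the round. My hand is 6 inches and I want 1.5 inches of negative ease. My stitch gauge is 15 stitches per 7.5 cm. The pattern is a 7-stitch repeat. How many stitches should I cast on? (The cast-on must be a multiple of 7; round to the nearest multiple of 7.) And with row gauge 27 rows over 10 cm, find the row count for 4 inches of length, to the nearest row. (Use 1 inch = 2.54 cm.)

Finished = 6 − 1.5 = 4.5 inches.
4.5 inches × 2.54 = 11.43 cm.
15/7.5 = 2 sts per cm; 11.43 × 2 = 22.86 sts.
Nearest multiple of 7 → 21.
4 inches = 10.16 cm; × 2.7 = 27.43 → 27 rows.

Cast on 21 stitches; work 27 rows.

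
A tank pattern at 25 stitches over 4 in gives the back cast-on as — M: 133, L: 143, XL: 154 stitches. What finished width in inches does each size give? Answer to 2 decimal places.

M 21.28 inches; L 22.88 inches; XL 24.64 inches.

25/4 = 6.25 sts per in.
M: 133 / 6.25 = 21.280 → 21.28 in.
L: 143 / 6.25 = 22.880 → 22.88 in.
XL: 154 / 6.25 = 24.640 → 24.64 in.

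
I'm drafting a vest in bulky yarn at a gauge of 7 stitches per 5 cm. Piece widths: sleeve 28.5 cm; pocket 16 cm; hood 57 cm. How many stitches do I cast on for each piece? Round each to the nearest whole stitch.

Rate = 7/5 = 1.4 sts per cm.
sleeve: 28.5 × 1.4 = 39.90 → 40.
pocket: 16 × 1.4 = 22.40 → 22.
hood: 57 × 1.4 = 79.80 → 80.

sleeve 40; pocket 22; hood 80.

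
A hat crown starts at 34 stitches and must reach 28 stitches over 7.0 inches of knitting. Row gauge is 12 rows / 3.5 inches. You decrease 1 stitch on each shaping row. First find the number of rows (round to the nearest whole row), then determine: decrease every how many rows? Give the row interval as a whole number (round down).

Rows = 7.0 × 3.429 = 24.0 → 24 rows.
Stitches to remove: 6 → 6 shaping rows (at 1 st each).
24 / 6 = 4.00 → every 4 rows.

Decrease every 4th row.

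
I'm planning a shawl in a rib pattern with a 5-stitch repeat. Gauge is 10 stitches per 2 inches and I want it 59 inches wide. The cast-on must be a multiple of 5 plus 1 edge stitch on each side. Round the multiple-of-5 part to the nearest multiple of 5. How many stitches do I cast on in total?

10 / 2 = 5 sts per inch.
59 × 5 = 295.00 sts.
Less 2 edge sts → 293.00 for the repeat.
Nearest multiple of 5: 295.
Add back 2 edge sts → 297.

297 stitches.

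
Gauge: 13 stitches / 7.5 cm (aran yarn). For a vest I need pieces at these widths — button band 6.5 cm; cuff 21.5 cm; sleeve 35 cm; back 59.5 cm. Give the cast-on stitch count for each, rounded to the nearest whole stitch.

button band 11; cuff 37; sleeve 61; back 103.

Rate = 13/7.5 = 1.733 sts per cm.
button band: 6.5 × 1.733 = 11.27 → 11.
cuff: 21.5 × 1.733 = 37.27 → 37.
sleeve: 35 × 1.733 = 60.67 → 61.
back: 59.5 × 1.733 = 103.13 → 103.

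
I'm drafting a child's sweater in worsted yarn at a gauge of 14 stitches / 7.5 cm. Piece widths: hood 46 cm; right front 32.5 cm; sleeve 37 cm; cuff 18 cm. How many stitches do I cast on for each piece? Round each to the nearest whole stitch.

Rate = 14/7.5 = 1.867 sts per cm.
hood: 46 × 1.867 = 85.87 → 86.
right front: 32.5 × 1.867 = 60.67 → 61.
sleeve: 37 × 1.867 = 69.07 → 69.
cuff: 18 × 1.867 = 33.60 → 34.

hood 86; right front 61; sleeve 69; cuff 34.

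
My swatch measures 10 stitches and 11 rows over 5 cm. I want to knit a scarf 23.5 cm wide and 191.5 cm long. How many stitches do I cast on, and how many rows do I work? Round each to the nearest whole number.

Stitch gauge = 10/5 = 2 sts/cm; 23.5 × 2 = 47.00 → 47 sts.
Row gauge = 11/5 = 2.2 rows/cm; 191.5 × 2.2 = 421.30 → 421 rows.

Cast on 47 stitches and work 421 rows.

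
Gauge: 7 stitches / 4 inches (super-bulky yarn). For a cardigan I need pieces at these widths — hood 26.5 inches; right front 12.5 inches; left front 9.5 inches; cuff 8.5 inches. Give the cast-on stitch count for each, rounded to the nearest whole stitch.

Rate = 7/4 = 1.75 sts per in.
hood: 26.5 × 1.75 = 46.38 → 46.
right front: 12.5 × 1.75 = 21.88 → 22.
left front: 9.5 × 1.75 = 16.62 → 17.
cuff: 8.5 × 1.75 = 14.88 → 15.

hood 46; right front 22; left front 17; cuff 15.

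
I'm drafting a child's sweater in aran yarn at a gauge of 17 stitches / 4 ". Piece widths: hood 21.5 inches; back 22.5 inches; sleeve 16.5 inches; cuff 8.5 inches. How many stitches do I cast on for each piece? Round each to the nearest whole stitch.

hood 91; back 96; sleeve 70; cuff 36.

Rate = 17/4 = 4.25 sts per in.
hood: 21.5 × 4.25 = 91.38 → 91.
back: 22.5 × 4.25 = 95.62 → 96.
sleeve: 16.5 × 4.25 = 70.12 → 70.
cuff: 8.5 × 4.25 = 36.12 → 36.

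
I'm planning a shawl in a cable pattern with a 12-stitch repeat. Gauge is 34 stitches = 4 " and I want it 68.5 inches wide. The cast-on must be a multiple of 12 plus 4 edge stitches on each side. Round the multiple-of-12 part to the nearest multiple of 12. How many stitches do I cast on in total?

34 / 4 = 8.5 sts per inch.
68.5 × 8.5 = 582.25 sts.
Less 8 edge sts → 574.25 for the repeat.
Nearest multiple of 12: 576.
Add back 8 edge sts → 584.

584 stitches.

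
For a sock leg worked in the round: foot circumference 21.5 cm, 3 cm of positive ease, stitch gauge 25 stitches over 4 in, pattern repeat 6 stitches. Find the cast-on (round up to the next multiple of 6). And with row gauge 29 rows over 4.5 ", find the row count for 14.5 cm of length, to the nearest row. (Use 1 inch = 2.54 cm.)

Cast on 66 stitches; work 37 rows.

Finished = 21.5 + 3 = 24.5 cm.
24.5 cm × 1/2.54 = 9.65 inches.
25/4 = 6.25 sts per in; 9.65 × 6.25 = 60.29 sts.
Next multiple of 6 → 66.
14.5 cm = 5.71 inches; × 6.444 = 36.79 → 37 rows.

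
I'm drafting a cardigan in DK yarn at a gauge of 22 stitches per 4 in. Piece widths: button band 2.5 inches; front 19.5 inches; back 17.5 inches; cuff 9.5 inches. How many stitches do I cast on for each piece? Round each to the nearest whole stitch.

button band 14; front 107; back 96; cuff 52.

Rate = 22/4 = 5.5 sts per in.
button band: 2.5 × 5.5 = 13.75 → 14.
front: 19.5 × 5.5 = 107.25 → 107.
back: 17.5 × 5.5 = 96.25 → 96.
cuff: 9.5 × 5.5 = 52.25 → 52.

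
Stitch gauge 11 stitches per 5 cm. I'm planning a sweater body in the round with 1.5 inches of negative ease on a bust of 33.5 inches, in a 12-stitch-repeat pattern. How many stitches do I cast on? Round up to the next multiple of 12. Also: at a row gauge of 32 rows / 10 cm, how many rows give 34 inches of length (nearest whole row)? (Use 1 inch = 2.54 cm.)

Cast on 180 stitches; work 276 rows.

Finished = 33.5 − 1.5 = 32 inches.
32 inches × 2.54 = 81.28 cm.
11/5 = 2.2 sts per cm; 81.28 × 2.2 = 178.82 sts.
Next multiple of 12 → 180.
34 inches = 86.36 cm; × 3.2 = 276.35 → 276 rows.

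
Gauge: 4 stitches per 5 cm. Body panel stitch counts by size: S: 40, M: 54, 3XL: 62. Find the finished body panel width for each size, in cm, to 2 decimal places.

4/5 = 0.8 sts per cm.
S: 40 / 0.8 = 50.000 → 50.00 cm.
M: 54 / 0.8 = 67.500 → 67.50 cm.
3XL: 62 / 0.8 = 77.500 → 77.50 cm.

S 50.00 cm; M 67.50 cm; 3XL 77.50 cm.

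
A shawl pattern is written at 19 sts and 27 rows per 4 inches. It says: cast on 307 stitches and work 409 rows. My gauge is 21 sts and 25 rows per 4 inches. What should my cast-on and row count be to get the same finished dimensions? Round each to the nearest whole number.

Cast on 339 stitches; work 379 rows.

Stitches: 307 × 21/19 = 339.32 → 339.
Rows: 409 × 25/27 = 378.70 → 379.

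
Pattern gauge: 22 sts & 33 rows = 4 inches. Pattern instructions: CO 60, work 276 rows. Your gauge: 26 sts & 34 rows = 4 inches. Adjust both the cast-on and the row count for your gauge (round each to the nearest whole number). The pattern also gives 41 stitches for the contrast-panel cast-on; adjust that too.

Stitches: 60 × 26/22 = 70.91 → 71.
Rows: 276 × 34/33 = 284.36 → 284.
contrast-panel cast-on: 41 × 26/22 = 48.45 → 48.

Cast on 71 stitches; work 284 rows; contrast-panel cast-on 48 stitches.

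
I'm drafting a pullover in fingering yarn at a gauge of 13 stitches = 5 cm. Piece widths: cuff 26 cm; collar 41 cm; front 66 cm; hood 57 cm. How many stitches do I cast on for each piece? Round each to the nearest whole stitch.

Rate = 13/5 = 2.6 sts per cm.
cuff: 26 × 2.6 = 67.60 → 68.
collar: 41 × 2.6 = 106.60 → 107.
front: 66 × 2.6 = 171.60 → 172.
hood: 57 × 2.6 = 148.20 → 148.

cuff 68; collar 107; front 172; hood 148.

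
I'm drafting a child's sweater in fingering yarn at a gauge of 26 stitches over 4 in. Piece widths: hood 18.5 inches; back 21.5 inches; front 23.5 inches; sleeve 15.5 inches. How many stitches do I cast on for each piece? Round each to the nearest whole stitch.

Rate = 26/4 = 6.5 sts per in.
hood: 18.5 × 6.5 = 120.25 → 120.
back: 21.5 × 6.5 = 139.75 → 140.
front: 23.5 × 6.5 = 152.75 → 153.
sleeve: 15.5 × 6.5 = 100.75 → 101.

hood 120; back 140; front 153; sleeve 101.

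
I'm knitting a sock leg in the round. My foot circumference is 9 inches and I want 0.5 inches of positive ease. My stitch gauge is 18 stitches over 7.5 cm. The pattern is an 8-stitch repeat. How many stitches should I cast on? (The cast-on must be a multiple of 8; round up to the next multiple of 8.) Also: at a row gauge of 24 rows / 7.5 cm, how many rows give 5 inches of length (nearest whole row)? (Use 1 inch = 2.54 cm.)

Finished = 9 + 0.5 = 9.5 inches.
9.5 inches × 2.54 = 24.13 cm.
18/7.5 = 2.4 sts per cm; 24.13 × 2.4 = 57.91 sts.
Next multiple of 8 → 64.
5 inches = 12.70 cm; × 3.2 = 40.64 → 41 rows.

Cast on 64 stitches; work 41 rows.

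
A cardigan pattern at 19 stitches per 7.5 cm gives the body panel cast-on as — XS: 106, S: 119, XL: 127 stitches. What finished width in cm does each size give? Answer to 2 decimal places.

XS 41.84 cm; S 46.97 cm; XL 50.13 cm.

19/7.5 = 2.533 sts per cm.
XS: 106 / 2.533 = 41.842 → 41.84 cm.
S: 119 / 2.533 = 46.974 → 46.97 cm.
XL: 127 / 2.533 = 50.132 → 50.13 cm.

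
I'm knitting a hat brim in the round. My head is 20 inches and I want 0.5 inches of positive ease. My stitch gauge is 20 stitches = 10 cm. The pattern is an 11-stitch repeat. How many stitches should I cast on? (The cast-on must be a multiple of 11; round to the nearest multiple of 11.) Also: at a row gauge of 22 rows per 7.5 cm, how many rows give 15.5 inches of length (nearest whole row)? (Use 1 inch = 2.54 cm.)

Finished = 20 + 0.5 = 20.5 inches.
20.5 inches × 2.54 = 52.07 cm.
20/10 = 2 sts per cm; 52.07 × 2 = 104.14 sts.
Nearest multiple of 11 → 99.
15.5 inches = 39.37 cm; × 2.933 = 115.49 → 115 rows.

Cast on 99 stitches; work 115 rows.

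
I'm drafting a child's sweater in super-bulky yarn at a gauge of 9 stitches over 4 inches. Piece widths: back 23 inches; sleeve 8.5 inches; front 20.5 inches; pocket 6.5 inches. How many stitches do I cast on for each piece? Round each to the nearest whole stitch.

Rate = 9/4 = 2.25 sts per in.
back: 23 × 2.25 = 51.75 → 52.
sleeve: 8.5 × 2.25 = 19.12 → 19.
front: 20.5 × 2.25 = 46.12 → 46.
pocket: 6.5 × 2.25 = 14.62 → 15.

back 52; sleeve 19; front 46; pocket 15.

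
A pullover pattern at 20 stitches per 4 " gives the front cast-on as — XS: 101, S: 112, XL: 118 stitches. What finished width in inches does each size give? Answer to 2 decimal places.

XS 20.20 inches; S 22.40 inches; XL 23.60 inches.

20/4 = 5 sts per in.
XS: 101 / 5 = 20.200 → 20.20 in.
S: 112 / 5 = 22.400 → 22.40 in.
XL: 118 / 5 = 23.600 → 23.60 in.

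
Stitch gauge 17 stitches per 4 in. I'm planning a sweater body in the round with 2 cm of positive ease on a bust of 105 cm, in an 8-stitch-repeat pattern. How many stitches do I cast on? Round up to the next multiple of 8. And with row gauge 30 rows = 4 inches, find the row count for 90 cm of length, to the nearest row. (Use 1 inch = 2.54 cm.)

Cast on 184 stitches; work 266 rows.

Finished = 105 + 2 = 107 cm.
107 cm × 1/2.54 = 42.13 inches.
17/4 = 4.25 sts per in; 42.13 × 4.25 = 179.04 sts.
Next multiple of 8 → 184.
90 cm = 35.43 inches; × 7.5 = 265.75 → 266 rows.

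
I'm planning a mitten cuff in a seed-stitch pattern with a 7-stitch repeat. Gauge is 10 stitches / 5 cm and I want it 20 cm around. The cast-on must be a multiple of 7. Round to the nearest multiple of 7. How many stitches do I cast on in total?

10 / 5 = 2 sts per cm.
20 × 2 = 40.00 sts.
Nearest multiple of 7: 42.

42 stitches.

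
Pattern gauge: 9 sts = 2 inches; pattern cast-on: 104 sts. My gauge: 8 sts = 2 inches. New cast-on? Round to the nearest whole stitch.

92 stitches.

Scale factor = 8 / 9 = 0.889.
104 × 8 / 9 = 92.44 sts.
→ 92 sts.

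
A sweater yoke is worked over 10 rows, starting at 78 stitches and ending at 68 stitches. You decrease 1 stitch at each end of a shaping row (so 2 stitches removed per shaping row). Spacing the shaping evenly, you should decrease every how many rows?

Stitches to remove: |68 − 78| = 10.
Shaping rows needed: 10 / 2 = 5.
10 rows / 5 = every 2 rows.

Decrease every 2nd row.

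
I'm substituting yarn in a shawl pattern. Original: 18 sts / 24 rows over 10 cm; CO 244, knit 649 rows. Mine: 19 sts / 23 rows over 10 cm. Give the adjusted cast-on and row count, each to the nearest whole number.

Cast on 258 stitches; work 622 rows.

Stitches: 244 × 19/18 = 257.56 → 258.
Rows: 649 × 23/24 = 621.96 → 622.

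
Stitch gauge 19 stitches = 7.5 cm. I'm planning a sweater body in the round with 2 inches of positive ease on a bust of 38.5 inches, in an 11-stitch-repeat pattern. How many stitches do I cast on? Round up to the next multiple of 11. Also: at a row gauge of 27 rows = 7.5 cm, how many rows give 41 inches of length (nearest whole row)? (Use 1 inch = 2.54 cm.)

Cast on 264 stitches; work 375 rows.

Finished = 38.5 + 2 = 40.5 inches.
40.5 inches × 2.54 = 102.87 cm.
19/7.5 = 2.533 sts per cm; 102.87 × 2.533 = 260.60 sts.
Next multiple of 11 → 264.
41 inches = 104.14 cm; × 3.6 = 374.90 → 375 rows.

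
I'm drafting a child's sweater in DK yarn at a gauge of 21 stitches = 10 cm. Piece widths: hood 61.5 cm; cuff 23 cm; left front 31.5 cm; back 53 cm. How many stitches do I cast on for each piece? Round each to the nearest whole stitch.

hood 129; cuff 48; left front 66; back 111.

Rate = 21/10 = 2.1 sts per cm.
hood: 61.5 × 2.1 = 129.15 → 129.
cuff: 23 × 2.1 = 48.30 → 48.
left front: 31.5 × 2.1 = 66.15 → 66.
back: 53 × 2.1 = 111.30 → 111.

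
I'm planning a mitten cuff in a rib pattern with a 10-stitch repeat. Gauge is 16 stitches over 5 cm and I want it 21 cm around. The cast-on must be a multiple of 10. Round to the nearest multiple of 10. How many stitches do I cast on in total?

70 stitches.

16 / 5 = 3.2 sts per cm.
21 × 3.2 = 67.20 sts.
Nearest multiple of 10: 70.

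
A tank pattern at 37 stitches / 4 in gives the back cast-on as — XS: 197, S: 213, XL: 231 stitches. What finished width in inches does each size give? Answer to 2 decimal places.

XS 21.30 inches; S 23.03 inches; XL 24.97 inches.

37/4 = 9.25 sts per in.
XS: 197 / 9.25 = 21.297 → 21.30 in.
S: 213 / 9.25 = 23.027 → 23.03 in.
XL: 231 / 9.25 = 24.973 → 24.97 in.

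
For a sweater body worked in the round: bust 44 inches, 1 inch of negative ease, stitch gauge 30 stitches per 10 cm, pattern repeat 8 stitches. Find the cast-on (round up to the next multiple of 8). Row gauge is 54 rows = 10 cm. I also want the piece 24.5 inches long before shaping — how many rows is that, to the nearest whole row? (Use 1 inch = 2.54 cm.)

Finished = 44 − 1 = 43 inches.
43 inches × 2.54 = 109.22 cm.
30/10 = 3 sts per cm; 109.22 × 3 = 327.66 sts.
Next multiple of 8 → 328.
24.5 inches = 62.23 cm; × 5.4 = 336.04 → 336 rows.

Cast on 328 stitches; work 336 rows.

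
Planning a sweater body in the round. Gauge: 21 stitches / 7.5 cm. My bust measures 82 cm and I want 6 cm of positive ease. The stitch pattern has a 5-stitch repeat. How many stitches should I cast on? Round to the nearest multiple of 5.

Finished = 82 + 6 = 88 cm.
21 / 7.5 = 2.8 sts/cm.
88 × 2.8 = 246.40 sts.
Nearest multiple of 5: 245.

CO 245 sts.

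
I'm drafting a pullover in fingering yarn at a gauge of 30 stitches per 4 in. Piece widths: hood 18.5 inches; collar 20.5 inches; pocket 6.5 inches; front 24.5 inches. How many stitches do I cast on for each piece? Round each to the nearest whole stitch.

hood 139; collar 154; pocket 49; front 184.

Rate = 30/4 = 7.5 sts per in.
hood: 18.5 × 7.5 = 138.75 → 139.
collar: 20.5 × 7.5 = 153.75 → 154.
pocket: 6.5 × 7.5 = 48.75 → 49.
front: 24.5 × 7.5 = 183.75 → 184.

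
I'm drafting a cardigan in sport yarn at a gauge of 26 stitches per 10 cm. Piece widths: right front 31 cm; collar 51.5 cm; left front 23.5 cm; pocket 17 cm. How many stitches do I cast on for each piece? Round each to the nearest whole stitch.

Rate = 26/10 = 2.6 sts per cm.
right front: 31 × 2.6 = 80.60 → 81.
collar: 51.5 × 2.6 = 133.90 → 134.
left front: 23.5 × 2.6 = 61.10 → 61.
pocket: 17 × 2.6 = 44.20 → 44.

right front 81; collar 134; left front 61; pocket 44.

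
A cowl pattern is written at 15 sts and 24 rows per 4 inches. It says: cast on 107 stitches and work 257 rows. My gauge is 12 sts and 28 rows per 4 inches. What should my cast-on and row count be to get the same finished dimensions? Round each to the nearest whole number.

Cast on 86 stitches; work 300 rows.

Stitches: 107 × 12/15 = 85.60 → 86.
Rows: 257 × 28/24 = 299.83 → 300.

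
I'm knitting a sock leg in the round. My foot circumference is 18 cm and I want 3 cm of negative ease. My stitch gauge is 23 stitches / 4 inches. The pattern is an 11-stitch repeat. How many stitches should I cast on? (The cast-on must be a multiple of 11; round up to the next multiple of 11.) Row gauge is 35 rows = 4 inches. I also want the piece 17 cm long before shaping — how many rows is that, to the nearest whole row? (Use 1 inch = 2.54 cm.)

Cast on 44 stitches; work 59 rows.

Finished = 18 − 3 = 15 cm.
15 cm × 1/2.54 = 5.91 inches.
23/4 = 5.75 sts per in; 5.91 × 5.75 = 33.96 sts.
Next multiple of 11 → 44.
17 cm = 6.69 inches; × 8.75 = 58.56 → 59 rows.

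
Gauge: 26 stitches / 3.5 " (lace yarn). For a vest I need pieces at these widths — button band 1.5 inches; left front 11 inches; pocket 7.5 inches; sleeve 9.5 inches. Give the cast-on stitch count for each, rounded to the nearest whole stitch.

Rate = 26/3.5 = 7.429 sts per in.
button band: 1.5 × 7.429 = 11.14 → 11.
left front: 11 × 7.429 = 81.71 → 82.
pocket: 7.5 × 7.429 = 55.71 → 56.
sleeve: 9.5 × 7.429 = 70.57 → 71.

button band 11; left front 82; pocket 56; sleeve 71.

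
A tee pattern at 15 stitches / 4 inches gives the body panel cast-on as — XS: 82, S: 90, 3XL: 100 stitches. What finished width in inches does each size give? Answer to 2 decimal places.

15/4 = 3.75 sts per in.
XS: 82 / 3.75 = 21.867 → 21.87 in.
S: 90 / 3.75 = 24.000 → 24.00 in.
3XL: 100 / 3.75 = 26.667 → 26.67 in.

XS 21.87 inches; S 24.00 inches; 3XL 26.67 inches.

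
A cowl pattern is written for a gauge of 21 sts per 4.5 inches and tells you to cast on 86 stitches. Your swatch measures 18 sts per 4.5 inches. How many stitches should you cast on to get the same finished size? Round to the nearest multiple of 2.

CO 74 sts.

Scale factor = 18 / 21 = 0.857.
86 × 18 / 21 = 73.71 sts.
→ 74 sts.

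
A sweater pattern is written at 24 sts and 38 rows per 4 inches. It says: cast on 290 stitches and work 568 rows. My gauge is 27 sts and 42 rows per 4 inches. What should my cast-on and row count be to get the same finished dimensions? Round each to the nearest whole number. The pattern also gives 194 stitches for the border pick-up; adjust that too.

Cast on 326 stitches; work 628 rows; border pick-up 218 stitches.

Stitches: 290 × 27/24 = 326.25 → 326.
Rows: 568 × 42/38 = 627.79 → 628.
border pick-up: 194 × 27/24 = 218.25 → 218.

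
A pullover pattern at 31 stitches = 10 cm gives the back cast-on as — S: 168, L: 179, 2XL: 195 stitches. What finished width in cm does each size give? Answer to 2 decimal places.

S 54.19 cm; L 57.74 cm; 2XL 62.90 cm.

31/10 = 3.1 sts per cm.
S: 168 / 3.1 = 54.194 → 54.19 cm.
L: 179 / 3.1 = 57.742 → 57.74 cm.
2XL: 195 / 3.1 = 62.903 → 62.90 cm.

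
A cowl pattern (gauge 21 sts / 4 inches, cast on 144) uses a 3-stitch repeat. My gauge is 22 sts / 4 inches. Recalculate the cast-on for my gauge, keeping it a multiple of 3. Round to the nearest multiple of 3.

144 × 22 / 21 = 150.86.
Nearest multiple of 3: 150.

CO 150 sts.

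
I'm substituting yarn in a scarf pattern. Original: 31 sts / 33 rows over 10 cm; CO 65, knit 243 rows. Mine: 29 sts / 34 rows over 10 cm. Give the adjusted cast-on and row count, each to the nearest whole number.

Stitches: 65 × 29/31 = 60.81 → 61.
Rows: 243 × 34/33 = 250.36 → 250.

Cast on 61 stitches; work 250 rows.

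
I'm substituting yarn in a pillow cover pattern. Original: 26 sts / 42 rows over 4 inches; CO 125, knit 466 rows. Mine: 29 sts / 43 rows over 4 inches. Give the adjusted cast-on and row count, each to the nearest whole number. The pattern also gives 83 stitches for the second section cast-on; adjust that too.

Stitches: 125 × 29/26 = 139.42 → 139.
Rows: 466 × 43/42 = 477.10 → 477.
second section cast-on: 83 × 29/26 = 92.58 → 93.

Cast on 139 stitches; work 477 rows; second section cast-on 93 stitches.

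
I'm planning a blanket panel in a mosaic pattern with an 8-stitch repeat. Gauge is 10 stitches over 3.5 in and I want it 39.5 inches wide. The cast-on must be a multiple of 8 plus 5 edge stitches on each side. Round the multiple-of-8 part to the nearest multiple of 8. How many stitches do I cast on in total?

10 / 3.5 = 2.857 sts per inch.
39.5 × 2.857 = 112.86 sts.
Less 10 edge sts → 102.86 for the repeat.
Nearest multiple of 8: 104.
Add back 10 edge sts → 114.

CO 114 sts.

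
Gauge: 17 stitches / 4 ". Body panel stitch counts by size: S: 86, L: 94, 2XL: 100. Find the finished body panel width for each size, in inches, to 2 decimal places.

S 20.24 inches; L 22.12 inches; 2XL 23.53 inches.

17/4 = 4.25 sts per in.
S: 86 / 4.25 = 20.235 → 20.24 in.
L: 94 / 4.25 = 22.118 → 22.12 in.
2XL: 100 / 4.25 = 23.529 → 23.53 in.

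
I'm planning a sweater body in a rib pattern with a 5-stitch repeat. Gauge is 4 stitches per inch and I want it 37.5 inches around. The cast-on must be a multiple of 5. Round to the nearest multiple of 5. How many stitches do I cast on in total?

Cast on 150 stitches.

4 / 1 = 4 sts per inch.
37.5 × 4 = 150.00 sts.
Nearest multiple of 5: 150.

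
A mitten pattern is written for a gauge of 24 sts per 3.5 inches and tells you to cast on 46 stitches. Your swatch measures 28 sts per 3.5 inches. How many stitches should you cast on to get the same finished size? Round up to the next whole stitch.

Scale factor = 28 / 24 = 1.167.
46 × 28 / 24 = 53.67 sts.
→ 54 sts.

CO 54 sts.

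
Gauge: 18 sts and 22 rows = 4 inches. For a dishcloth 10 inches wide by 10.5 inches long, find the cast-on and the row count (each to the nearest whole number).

Stitch gauge = 18/4 = 4.5 sts/in; 10 × 4.5 = 45.00 → 45 sts.
Row gauge = 22/4 = 5.5 rows/in; 10.5 × 5.5 = 57.75 → 58 rows.

Cast on 45 stitches and work 58 rows.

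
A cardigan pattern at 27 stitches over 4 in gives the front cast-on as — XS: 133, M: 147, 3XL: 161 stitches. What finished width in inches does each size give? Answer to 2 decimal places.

XS 19.70 inches; M 21.78 inches; 3XL 23.85 inches.

27/4 = 6.75 sts per in.
XS: 133 / 6.75 = 19.704 → 19.70 in.
M: 147 / 6.75 = 21.778 → 21.78 in.
3XL: 161 / 6.75 = 23.852 → 23.85 in.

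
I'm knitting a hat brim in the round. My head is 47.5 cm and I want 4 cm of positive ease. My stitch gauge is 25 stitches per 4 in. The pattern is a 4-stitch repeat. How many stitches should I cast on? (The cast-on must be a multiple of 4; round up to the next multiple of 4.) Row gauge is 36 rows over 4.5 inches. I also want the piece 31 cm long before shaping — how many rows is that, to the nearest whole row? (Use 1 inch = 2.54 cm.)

Finished = 47.5 + 4 = 51.5 cm.
51.5 cm × 1/2.54 = 20.28 inches.
25/4 = 6.25 sts per in; 20.28 × 6.25 = 126.72 sts.
Next multiple of 4 → 128.
31 cm = 12.20 inches; × 8 = 97.64 → 98 rows.

Cast on 128 stitches; work 98 rows.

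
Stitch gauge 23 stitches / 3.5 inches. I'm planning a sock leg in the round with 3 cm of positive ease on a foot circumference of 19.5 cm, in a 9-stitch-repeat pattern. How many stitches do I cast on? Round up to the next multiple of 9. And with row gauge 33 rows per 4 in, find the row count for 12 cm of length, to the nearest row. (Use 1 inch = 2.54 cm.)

Cast on 63 stitches; work 39 rows.

Finished = 19.5 + 3 = 22.5 cm.
22.5 cm × 1/2.54 = 8.86 inches.
23/3.5 = 6.571 sts per in; 8.86 × 6.571 = 58.21 sts.
Next multiple of 9 → 63.
12 cm = 4.72 inches; × 8.25 = 38.98 → 39 rows.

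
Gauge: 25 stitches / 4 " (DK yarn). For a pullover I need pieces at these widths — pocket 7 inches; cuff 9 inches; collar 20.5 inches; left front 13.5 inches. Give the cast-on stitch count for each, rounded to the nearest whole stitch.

pocket 44; cuff 56; collar 128; left front 84.

Rate = 25/4 = 6.25 sts per in.
pocket: 7 × 6.25 = 43.75 → 44.
cuff: 9 × 6.25 = 56.25 → 56.
collar: 20.5 × 6.25 = 128.12 → 128.
left front: 13.5 × 6.25 = 84.38 → 84.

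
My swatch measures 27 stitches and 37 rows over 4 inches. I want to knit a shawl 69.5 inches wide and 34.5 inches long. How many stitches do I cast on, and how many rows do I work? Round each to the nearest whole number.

Cast on 469 stitches and work 319 rows.

Stitch gauge = 27/4 = 6.75 sts/in; 69.5 × 6.75 = 469.12 → 469 sts.
Row gauge = 37/4 = 9.25 rows/in; 34.5 × 9.25 = 319.12 → 319 rows.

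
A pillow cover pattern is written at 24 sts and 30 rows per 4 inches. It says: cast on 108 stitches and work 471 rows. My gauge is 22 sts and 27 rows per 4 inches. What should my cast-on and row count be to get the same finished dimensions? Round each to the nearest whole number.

Stitches: 108 × 22/24 = 99.00 → 99.
Rows: 471 × 27/30 = 423.90 → 424.

Cast on 99 stitches; work 424 rows.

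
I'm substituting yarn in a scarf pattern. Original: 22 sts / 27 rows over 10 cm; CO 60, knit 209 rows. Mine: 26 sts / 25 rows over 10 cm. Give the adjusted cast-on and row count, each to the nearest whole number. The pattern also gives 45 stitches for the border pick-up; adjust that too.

Stitches: 60 × 26/22 = 70.91 → 71.
Rows: 209 × 25/27 = 193.52 → 194.
border pick-up: 45 × 26/22 = 53.18 → 53.

Cast on 71 stitches; work 194 rows; border pick-up 53 stitches.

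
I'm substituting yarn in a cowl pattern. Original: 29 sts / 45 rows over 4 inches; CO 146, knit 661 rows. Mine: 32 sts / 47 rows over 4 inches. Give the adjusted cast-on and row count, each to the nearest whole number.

Stitches: 146 × 32/29 = 161.10 → 161.
Rows: 661 × 47/45 = 690.38 → 690.

Cast on 161 stitches; work 690 rows.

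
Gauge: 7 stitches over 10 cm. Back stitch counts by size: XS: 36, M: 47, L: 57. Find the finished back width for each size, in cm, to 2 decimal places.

7/10 = 0.7 sts per cm.
XS: 36 / 0.7 = 51.429 → 51.43 cm.
M: 47 / 0.7 = 67.143 → 67.14 cm.
L: 57 / 0.7 = 81.429 → 81.43 cm.

XS 51.43 cm; M 67.14 cm; L 81.43 cm.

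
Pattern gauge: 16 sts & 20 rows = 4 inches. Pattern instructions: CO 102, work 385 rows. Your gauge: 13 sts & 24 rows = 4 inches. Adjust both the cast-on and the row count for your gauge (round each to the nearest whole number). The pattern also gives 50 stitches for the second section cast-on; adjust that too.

Stitches: 102 × 13/16 = 82.88 → 83.
Rows: 385 × 24/20 = 462.00 → 462.
second section cast-on: 50 × 13/16 = 40.62 → 41.

Cast on 83 stitches; work 462 rows; second section cast-on 41 stitches.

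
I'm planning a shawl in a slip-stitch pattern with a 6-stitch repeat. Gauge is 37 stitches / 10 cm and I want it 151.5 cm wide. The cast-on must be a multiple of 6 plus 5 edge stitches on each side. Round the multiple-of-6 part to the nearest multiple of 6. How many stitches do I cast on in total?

Cast on 562 stitches.

37 / 10 = 3.7 sts per cm.
151.5 × 3.7 = 560.55 sts.
Less 10 edge sts → 550.55 for the repeat.
Nearest multiple of 6: 552.
Add back 10 edge sts → 562.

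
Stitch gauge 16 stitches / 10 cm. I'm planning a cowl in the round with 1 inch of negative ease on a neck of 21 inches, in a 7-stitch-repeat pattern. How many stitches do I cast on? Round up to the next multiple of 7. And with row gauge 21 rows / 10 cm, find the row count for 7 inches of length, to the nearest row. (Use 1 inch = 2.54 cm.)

Cast on 84 stitches; work 37 rows.

Finished = 21 − 1 = 20 inches.
20 inches × 2.54 = 50.80 cm.
16/10 = 1.6 sts per cm; 50.80 × 1.6 = 81.28 sts.
Next multiple of 7 → 84.
7 inches = 17.78 cm; × 2.1 = 37.34 → 37 rows.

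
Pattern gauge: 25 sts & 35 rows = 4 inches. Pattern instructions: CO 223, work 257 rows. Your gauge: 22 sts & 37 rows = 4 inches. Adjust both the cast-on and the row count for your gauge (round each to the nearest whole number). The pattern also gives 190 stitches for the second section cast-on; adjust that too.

Cast on 196 stitches; work 272 rows; second section cast-on 167 stitches.

Stitches: 223 × 22/25 = 196.24 → 196.
Rows: 257 × 37/35 = 271.69 → 272.
second section cast-on: 190 × 22/25 = 167.20 → 167.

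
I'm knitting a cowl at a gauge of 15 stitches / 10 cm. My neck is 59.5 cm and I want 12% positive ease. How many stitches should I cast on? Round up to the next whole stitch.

Finished = 59.5 × 1.12 = 66.64 cm.
15 / 10 = 1.5 sts per cm.
66.64 × 1.5 = 99.96 sts.
→ 100 sts.

100 stitches.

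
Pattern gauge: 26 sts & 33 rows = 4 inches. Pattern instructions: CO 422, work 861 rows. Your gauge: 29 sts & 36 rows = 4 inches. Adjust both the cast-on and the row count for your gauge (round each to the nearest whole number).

Stitches: 422 × 29/26 = 470.69 → 471.
Rows: 861 × 36/33 = 939.27 → 939.

Cast on 471 stitches; work 939 rows.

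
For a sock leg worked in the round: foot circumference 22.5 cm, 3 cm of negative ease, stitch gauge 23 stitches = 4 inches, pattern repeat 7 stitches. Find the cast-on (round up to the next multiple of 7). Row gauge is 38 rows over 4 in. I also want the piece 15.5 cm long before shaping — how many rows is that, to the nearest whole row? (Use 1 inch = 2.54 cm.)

Cast on 49 stitches; work 58 rows.

Finished = 22.5 − 3 = 19.5 cm.
19.5 cm × 1/2.54 = 7.68 inches.
23/4 = 5.75 sts per in; 7.68 × 5.75 = 44.14 sts.
Next multiple of 7 → 49.
15.5 cm = 6.10 inches; × 9.5 = 57.97 → 58 rows.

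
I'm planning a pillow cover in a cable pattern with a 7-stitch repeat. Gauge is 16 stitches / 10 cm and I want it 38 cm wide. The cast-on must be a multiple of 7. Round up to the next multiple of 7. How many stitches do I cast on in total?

Cast on 63 stitches.

16 / 10 = 1.6 sts per cm.
38 × 1.6 = 60.80 sts.
Next multiple of 7: 63.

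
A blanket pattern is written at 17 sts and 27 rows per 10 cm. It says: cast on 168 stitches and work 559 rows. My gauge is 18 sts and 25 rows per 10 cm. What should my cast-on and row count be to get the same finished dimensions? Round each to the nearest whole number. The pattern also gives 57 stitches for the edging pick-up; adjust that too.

Stitches: 168 × 18/17 = 177.88 → 178.
Rows: 559 × 25/27 = 517.59 → 518.
edging pick-up: 57 × 18/17 = 60.35 → 60.

Cast on 178 stitches; work 518 rows; edging pick-up 60 stitches.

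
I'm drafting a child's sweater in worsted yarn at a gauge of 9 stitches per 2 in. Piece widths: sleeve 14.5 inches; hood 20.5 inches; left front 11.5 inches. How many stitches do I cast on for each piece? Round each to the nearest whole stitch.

Rate = 9/2 = 4.5 sts per in.
sleeve: 14.5 × 4.5 = 65.25 → 65.
hood: 20.5 × 4.5 = 92.25 → 92.
left front: 11.5 × 4.5 = 51.75 → 52.

sleeve 65; hood 92; left front 52.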